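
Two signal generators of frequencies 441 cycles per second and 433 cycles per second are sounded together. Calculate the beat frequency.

Beats arise from superposition of two nearby frequencies; the beat rate is |f₁ − f₂|.
|441 − 433| = 8 Hz.

8 Hz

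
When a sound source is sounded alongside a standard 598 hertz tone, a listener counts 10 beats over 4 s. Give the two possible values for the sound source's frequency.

Beat frequency = 10/4 = 2.5 Hz.
|f − 598| = 2.5, so f = 598 ± 2.5.

595.5 Hz or 600.5 Hz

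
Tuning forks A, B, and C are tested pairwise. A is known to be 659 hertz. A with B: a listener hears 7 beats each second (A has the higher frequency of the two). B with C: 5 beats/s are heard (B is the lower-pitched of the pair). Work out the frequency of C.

657 Hz

B is below A, so f_B = 659 − 7 = 652 Hz.
C is above B, so f_C = 652 + 5 = 657 Hz.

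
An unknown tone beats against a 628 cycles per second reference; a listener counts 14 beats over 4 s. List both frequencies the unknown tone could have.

624.5 Hz or 631.5 Hz

Beat frequency = 14/4 = 3.5 Hz.
|f − 628| = 3.5, so f = 628 ± 3.5.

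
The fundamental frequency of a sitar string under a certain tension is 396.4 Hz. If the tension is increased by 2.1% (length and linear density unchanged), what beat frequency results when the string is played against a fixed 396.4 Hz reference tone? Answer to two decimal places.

For a string, f ∝ √T, so the new frequency is 396.4·√1.021 = 400.5406 Hz.
f_beat = |400.5406 − 396.4| = 4.14 Hz.

4.14 Hz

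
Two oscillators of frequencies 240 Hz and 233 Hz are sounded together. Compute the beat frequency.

7 Hz

Beats arise from superposition of two nearby frequencies; the beat rate is |f₁ − f₂|.
|240 − 233| = 7 Hz.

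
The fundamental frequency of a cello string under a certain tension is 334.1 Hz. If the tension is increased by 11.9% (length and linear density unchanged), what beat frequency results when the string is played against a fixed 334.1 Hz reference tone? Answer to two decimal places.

19.32 Hz

For a string, f ∝ √T, so the new frequency is 334.1·√1.119 = 353.4203 Hz.
f_beat = |353.4203 − 334.1| = 19.32 Hz.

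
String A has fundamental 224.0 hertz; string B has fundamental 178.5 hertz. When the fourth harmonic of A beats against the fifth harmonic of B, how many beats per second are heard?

3.5 Hz

Fourth harmonic of the first: 4·224.0 = 896.0 Hz.
Fifth harmonic of the second: 5·178.5 = 892.5 Hz.
f_beat = |896.0 − 892.5| = 3.5 Hz.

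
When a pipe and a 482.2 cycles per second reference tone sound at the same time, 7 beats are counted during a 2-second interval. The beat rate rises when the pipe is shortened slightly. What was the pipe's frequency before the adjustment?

Beat frequency = 7/2 = 3.5 Hz.
|f − 482.2| = 3.5, so the pipe was at either 478.7 Hz or 485.7 Hz.
A shorter pipe has a higher fundamental; the adjustment raises the pipe's frequency.
The beat rate rose, so the adjustment moved the pipe further from 482.2 Hz — it was already above the reference.

485.7 Hz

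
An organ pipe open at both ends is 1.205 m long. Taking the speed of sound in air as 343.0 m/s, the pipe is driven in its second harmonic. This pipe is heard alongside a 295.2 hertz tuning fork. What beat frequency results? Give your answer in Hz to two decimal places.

Open pipe: f_n = n·v/(2L) = 2·343.0/(2·1.205) = 284.6473 Hz.
f_beat = |284.6473 − 295.2| = 10.55 Hz.

10.55 Hz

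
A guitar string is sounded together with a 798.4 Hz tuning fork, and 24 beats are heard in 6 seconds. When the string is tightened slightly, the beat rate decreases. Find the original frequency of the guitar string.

Beat frequency = 24/6 = 4 Hz.
|f − 798.4| = 4, so the guitar string was at either 794.4 Hz or 802.4 Hz.
Increasing tension raises a string's frequency; the adjustment raises the guitar string's frequency.
The beat rate fell, so the adjustment moved the guitar string toward 798.4 Hz — it must have started below the reference.

794.4 Hz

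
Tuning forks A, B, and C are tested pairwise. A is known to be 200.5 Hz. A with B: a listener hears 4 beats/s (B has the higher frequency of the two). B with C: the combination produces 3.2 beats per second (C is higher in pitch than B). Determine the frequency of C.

207.7 Hz

B is above A, so f_B = 200.5 + 4 = 204.5 Hz.
C is above B, so f_C = 204.5 + 3.2 = 207.7 Hz.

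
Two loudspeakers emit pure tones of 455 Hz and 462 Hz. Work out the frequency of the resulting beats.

f_beat = |f₁ − f₂|.
|455 − 462| = 7 Hz.

7 Hz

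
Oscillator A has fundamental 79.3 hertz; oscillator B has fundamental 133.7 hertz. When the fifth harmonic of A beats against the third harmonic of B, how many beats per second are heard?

4.6 Hz

Fifth harmonic of the first: 5·79.3 = 396.5 Hz.
Third harmonic of the second: 3·133.7 = 401.1 Hz.
f_beat = |396.5 − 401.1| = 4.6 Hz.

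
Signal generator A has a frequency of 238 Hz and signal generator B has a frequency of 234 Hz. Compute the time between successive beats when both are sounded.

0.250 s

f_beat = |238 − 234| = 4 Hz.
Beat period T = 1 / f_beat = 1 / 4 s.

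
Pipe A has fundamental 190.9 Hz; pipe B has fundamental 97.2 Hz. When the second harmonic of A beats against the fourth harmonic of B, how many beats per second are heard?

Second harmonic of the first: 2·190.9 = 381.8 Hz.
Fourth harmonic of the second: 4·97.2 = 388.8 Hz.
f_beat = |381.8 − 388.8| = 7.0 Hz.

7.0 Hz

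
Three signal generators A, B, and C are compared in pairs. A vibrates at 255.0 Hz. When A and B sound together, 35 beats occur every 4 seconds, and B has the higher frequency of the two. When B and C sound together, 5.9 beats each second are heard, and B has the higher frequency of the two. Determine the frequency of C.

A–B: Beat frequency = 35/4 = 8.75 Hz.
B is above A, so f_B = 255.0 + 8.75 = 263.75 Hz.
C is below B, so f_C = 263.75 − 5.9 = 257.85 Hz.

257.85 Hz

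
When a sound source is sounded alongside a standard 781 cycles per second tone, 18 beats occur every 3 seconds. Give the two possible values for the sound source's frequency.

Beat frequency = 18/3 = 6 Hz.
|f − 781| = 6, so f = 781 ± 6.

775 Hz or 787 Hz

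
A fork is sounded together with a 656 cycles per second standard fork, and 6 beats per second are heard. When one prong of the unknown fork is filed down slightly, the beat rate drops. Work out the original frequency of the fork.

650 Hz

|f − 656| = 6, so the fork was at either 650 Hz or 662 Hz.
Filing a prong removes mass and raises the fork's frequency; the adjustment raises the fork's frequency.
The beat rate fell, so the adjustment moved the fork toward 656 Hz — it must have started below the reference.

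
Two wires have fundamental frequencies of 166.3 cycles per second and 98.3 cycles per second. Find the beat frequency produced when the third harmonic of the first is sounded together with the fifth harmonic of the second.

7.4 Hz

Third harmonic of the first: 3·166.3 = 498.9 Hz.
Fifth harmonic of the second: 5·98.3 = 491.5 Hz.
f_beat = |498.9 − 491.5| = 7.4 Hz.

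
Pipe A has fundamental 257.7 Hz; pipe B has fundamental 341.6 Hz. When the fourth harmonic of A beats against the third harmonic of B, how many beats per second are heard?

6.0 Hz

Fourth harmonic of the first: 4·257.7 = 1030.8 Hz.
Third harmonic of the second: 3·341.6 = 1024.8 Hz.
f_beat = |1030.8 − 1024.8| = 6.0 Hz.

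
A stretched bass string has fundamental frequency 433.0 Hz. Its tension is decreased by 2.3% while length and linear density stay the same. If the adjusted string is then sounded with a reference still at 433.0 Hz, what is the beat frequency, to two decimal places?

5.01 Hz

For a string, f ∝ √T, so the new frequency is 433.0·√0.977 = 427.9915 Hz.
f_beat = |427.9915 − 433.0| = 5.01 Hz.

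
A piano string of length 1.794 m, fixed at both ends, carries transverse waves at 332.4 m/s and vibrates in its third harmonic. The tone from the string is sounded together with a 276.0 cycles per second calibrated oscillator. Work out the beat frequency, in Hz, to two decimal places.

For a string fixed at both ends, f_n = n·v/(2L) = 3·332.4/(2·1.794) = 277.9264 Hz.
f_beat = |277.9264 − 276.0| = 1.93 Hz.

1.93 Hz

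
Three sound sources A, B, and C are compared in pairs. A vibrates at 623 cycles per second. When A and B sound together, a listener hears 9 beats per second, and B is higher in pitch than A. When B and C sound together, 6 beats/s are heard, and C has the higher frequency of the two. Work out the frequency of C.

638 Hz

B is above A, so f_B = 623 + 9 = 632 Hz.
C is above B, so f_C = 632 + 6 = 638 Hz.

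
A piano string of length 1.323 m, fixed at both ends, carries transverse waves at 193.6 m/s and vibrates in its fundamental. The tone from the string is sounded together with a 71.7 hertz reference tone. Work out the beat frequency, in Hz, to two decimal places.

1.47 Hz

For a string fixed at both ends, f_n = n·v/(2L) = 1·193.6/(2·1.323) = 73.1670 Hz.
f_beat = |73.1670 − 71.7| = 1.47 Hz.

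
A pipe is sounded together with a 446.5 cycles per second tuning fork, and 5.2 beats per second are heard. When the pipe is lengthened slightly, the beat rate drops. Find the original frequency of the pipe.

451.7 Hz

|f − 446.5| = 5.2, so the pipe was at either 441.3 Hz or 451.7 Hz.
A longer pipe has a lower fundamental; the adjustment lowers the pipe's frequency.
The beat rate fell, so the adjustment moved the pipe toward 446.5 Hz — it must have started above the reference.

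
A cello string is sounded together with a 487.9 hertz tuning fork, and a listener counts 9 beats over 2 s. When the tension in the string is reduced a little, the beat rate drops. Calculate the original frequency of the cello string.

492.4 Hz

Beat frequency = 9/2 = 4.5 Hz.
|f − 487.9| = 4.5, so the cello string was at either 483.4 Hz or 492.4 Hz.
Lower tension means lower frequency; the adjustment lowers the cello string's frequency.
The beat rate fell, so the adjustment moved the cello string toward 487.9 Hz — it must have started above the reference.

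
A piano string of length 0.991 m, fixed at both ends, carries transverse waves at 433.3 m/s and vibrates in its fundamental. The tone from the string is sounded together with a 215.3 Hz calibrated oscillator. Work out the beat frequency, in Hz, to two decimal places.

For a string fixed at both ends, f_n = n·v/(2L) = 1·433.3/(2·0.991) = 218.6176 Hz.
f_beat = |218.6176 − 215.3| = 3.32 Hz.

3.32 Hz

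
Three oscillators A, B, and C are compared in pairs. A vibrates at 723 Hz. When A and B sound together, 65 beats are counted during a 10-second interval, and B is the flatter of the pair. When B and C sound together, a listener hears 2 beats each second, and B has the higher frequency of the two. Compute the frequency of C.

A–B: Beat frequency = 65/10 = 6.5 Hz.
B is below A, so f_B = 723 − 6.5 = 716.5 Hz.
C is below B, so f_C = 716.5 − 2 = 714.5 Hz.

714.5 Hz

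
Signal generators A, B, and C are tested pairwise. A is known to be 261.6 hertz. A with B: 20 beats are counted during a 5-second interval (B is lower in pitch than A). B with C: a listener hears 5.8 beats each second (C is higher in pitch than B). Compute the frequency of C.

263.4 Hz

A–B: Beat frequency = 20/5 = 4 Hz.
B is below A, so f_B = 261.6 − 4 = 257.6 Hz.
C is above B, so f_C = 257.6 + 5.8 = 263.4 Hz.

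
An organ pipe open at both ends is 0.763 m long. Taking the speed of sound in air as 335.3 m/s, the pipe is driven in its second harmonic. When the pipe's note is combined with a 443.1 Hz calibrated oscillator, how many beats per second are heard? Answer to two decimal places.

3.65 Hz

Open pipe: f_n = n·v/(2L) = 2·335.3/(2·0.763) = 439.4495 Hz.
f_beat = |439.4495 − 443.1| = 3.65 Hz.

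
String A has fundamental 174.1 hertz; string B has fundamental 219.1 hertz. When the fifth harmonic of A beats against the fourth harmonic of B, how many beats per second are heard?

5.9 Hz

Fifth harmonic of the first: 5·174.1 = 870.5 Hz.
Fourth harmonic of the second: 4·219.1 = 876.4 Hz.
f_beat = |870.5 − 876.4| = 5.9 Hz.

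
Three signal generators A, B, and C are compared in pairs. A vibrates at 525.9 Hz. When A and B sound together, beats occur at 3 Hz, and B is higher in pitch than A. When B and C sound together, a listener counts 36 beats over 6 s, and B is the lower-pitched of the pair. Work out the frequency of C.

534.9 Hz

B is above A, so f_B = 525.9 + 3 = 528.9 Hz.
B–C: Beat frequency = 36/6 = 6 Hz.
C is above B, so f_C = 528.9 + 6 = 534.9 Hz.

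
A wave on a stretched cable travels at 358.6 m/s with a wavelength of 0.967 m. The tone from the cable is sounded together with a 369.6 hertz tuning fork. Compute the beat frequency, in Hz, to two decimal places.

1.24 Hz

Source frequency f = v/λ = 358.6/0.967 = 370.8376 Hz.
f_beat = |370.8376 − 369.6| = 1.24 Hz.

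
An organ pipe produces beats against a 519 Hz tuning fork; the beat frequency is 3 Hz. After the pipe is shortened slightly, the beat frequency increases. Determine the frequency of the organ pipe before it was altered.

522 Hz

|f − 519| = 3, so the organ pipe was at either 516 Hz or 522 Hz.
A shorter pipe has a higher fundamental; the adjustment raises the organ pipe's frequency.
The beat rate rose, so the adjustment moved the organ pipe further from 519 Hz — it was already above the reference.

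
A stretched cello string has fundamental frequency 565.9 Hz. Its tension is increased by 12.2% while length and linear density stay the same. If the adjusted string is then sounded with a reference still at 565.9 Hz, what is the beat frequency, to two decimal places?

For a string, f ∝ √T, so the new frequency is 565.9·√1.122 = 599.4268 Hz.
f_beat = |599.4268 − 565.9| = 33.53 Hz.

33.53 Hz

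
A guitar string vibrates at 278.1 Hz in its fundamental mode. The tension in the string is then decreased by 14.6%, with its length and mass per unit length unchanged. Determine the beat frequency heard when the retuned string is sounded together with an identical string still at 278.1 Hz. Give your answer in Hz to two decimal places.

For a string, f ∝ √T, so the new frequency is 278.1·√0.854 = 256.9981 Hz.
f_beat = |256.9981 − 278.1| = 21.10 Hz.

21.10 Hz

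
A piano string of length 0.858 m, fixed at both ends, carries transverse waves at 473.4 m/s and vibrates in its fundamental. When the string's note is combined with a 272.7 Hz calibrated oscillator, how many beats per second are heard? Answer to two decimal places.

For a string fixed at both ends, f_n = n·v/(2L) = 1·473.4/(2·0.858) = 275.8741 Hz.
f_beat = |275.8741 − 272.7| = 3.17 Hz.

3.17 Hz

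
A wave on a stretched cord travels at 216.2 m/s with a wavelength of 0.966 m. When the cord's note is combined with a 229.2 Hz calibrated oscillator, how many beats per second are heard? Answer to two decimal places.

5.39 Hz

Source frequency f = v/λ = 216.2/0.966 = 223.8095 Hz.
f_beat = |223.8095 − 229.2| = 5.39 Hz.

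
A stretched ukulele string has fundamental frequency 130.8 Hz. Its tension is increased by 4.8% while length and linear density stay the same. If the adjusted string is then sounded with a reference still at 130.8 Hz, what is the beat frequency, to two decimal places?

3.10 Hz

For a string, f ∝ √T, so the new frequency is 130.8·√1.048 = 133.9024 Hz.
f_beat = |133.9024 − 130.8| = 3.10 Hz.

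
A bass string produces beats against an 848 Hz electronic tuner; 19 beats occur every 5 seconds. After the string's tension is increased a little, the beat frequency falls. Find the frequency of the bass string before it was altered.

Beat frequency = 19/5 = 3.8 Hz.
|f − 848| = 3.8, so the bass string was at either 844.2 Hz or 851.8 Hz.
Higher tension means higher frequency; the adjustment raises the bass string's frequency.
The beat rate fell, so the adjustment moved the bass string toward 848 Hz — it must have started below the reference.

844.2 Hz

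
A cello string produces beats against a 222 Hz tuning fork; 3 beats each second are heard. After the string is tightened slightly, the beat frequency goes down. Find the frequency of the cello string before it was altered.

219 Hz

|f − 222| = 3, so the cello string was at either 219 Hz or 225 Hz.
Increasing tension raises a string's frequency; the adjustment raises the cello string's frequency.
The beat rate fell, so the adjustment moved the cello string toward 222 Hz — it must have started below the reference.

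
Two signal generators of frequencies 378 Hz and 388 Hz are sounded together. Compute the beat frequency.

10 Hz

Beats arise from superposition of two nearby frequencies; the beat rate is |f₁ − f₂|.
|378 − 388| = 10 Hz.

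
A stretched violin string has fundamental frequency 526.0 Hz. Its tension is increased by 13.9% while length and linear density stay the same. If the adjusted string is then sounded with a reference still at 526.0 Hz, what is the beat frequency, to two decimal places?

For a string, f ∝ √T, so the new frequency is 526.0·√1.139 = 561.3679 Hz.
f_beat = |561.3679 − 526.0| = 35.37 Hz.

35.37 Hz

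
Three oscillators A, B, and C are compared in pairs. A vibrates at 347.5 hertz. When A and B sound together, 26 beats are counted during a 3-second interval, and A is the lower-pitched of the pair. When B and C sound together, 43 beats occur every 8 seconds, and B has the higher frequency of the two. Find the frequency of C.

350.7917 Hz

A–B: Beat frequency = 26/3 = 8.6667 Hz.
B is above A, so f_B = 347.5 + 8.6667 = 356.1667 Hz.
B–C: Beat frequency = 43/8 = 5.375 Hz.
C is below B, so f_C = 356.1667 − 5.375 = 350.7917 Hz.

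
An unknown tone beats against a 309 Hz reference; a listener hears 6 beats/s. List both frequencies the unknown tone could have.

|f − 309| = 6, so f = 309 ± 6.

303 Hz or 315 Hz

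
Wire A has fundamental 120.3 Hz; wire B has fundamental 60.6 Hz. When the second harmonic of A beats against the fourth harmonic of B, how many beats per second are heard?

Second harmonic of the first: 2·120.3 = 240.6 Hz.
Fourth harmonic of the second: 4·60.6 = 242.4 Hz.
f_beat = |240.6 − 242.4| = 1.8 Hz.

1.8 Hz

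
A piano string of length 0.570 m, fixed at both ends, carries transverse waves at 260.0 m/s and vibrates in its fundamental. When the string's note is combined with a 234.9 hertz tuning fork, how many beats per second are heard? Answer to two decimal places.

For a string fixed at both ends, f_n = n·v/(2L) = 1·260.0/(2·0.570) = 228.0702 Hz.
f_beat = |228.0702 − 234.9| = 6.83 Hz.

6.83 Hz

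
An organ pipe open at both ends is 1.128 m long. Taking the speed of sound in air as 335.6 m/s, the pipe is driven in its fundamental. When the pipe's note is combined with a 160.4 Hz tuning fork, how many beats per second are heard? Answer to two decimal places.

Open pipe: f_n = n·v/(2L) = 1·335.6/(2·1.128) = 148.7589 Hz.
f_beat = |148.7589 − 160.4| = 11.64 Hz.

11.64 Hz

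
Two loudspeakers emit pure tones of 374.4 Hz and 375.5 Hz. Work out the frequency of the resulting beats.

The beat frequency equals the magnitude of the frequency difference.
|374.4 − 375.5| = 1.1 Hz.

1.1 Hz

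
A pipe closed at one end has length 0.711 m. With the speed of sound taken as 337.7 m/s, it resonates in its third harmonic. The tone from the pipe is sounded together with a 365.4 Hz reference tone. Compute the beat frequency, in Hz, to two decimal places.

Closed pipe (odd harmonics): f_n = n·v/(4L) = 3·337.7/(4·0.711) = 356.2236 Hz.
f_beat = |356.2236 − 365.4| = 9.18 Hz.

9.18 Hz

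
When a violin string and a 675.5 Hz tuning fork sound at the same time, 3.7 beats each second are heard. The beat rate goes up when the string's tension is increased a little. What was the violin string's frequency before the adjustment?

679.2 Hz

|f − 675.5| = 3.7, so the violin string was at either 671.8 Hz or 679.2 Hz.
Higher tension means higher frequency; the adjustment raises the violin string's frequency.
The beat rate rose, so the adjustment moved the violin string further from 675.5 Hz — it was already above the reference.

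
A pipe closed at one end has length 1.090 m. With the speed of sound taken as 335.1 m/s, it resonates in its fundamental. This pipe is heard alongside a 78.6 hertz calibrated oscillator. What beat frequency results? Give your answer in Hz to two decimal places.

1.74 Hz

Closed pipe (odd harmonics): f_n = n·v/(4L) = 1·335.1/(4·1.090) = 76.8578 Hz.
f_beat = |76.8578 − 78.6| = 1.74 Hz.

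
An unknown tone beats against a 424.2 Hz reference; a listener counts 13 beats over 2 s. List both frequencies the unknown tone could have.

Beat frequency = 13/2 = 6.5 Hz.
|f − 424.2| = 6.5, so f = 424.2 ± 6.5.

417.7 Hz or 430.7 Hz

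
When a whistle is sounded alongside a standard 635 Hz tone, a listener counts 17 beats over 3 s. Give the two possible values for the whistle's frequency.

629.3333 Hz or 640.6667 Hz

Beat frequency = 17/3 = 5.6667 Hz.
|f − 635| = 5.6667, so f = 635 ± 5.6667.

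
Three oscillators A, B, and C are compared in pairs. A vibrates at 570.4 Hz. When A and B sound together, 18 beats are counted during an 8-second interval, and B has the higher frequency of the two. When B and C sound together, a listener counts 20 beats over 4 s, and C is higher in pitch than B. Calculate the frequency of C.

577.65 Hz

A–B: Beat frequency = 18/8 = 2.25 Hz.
B is above A, so f_B = 570.4 + 2.25 = 572.65 Hz.
B–C: Beat frequency = 20/4 = 5 Hz.
C is above B, so f_C = 572.65 + 5 = 577.65 Hz.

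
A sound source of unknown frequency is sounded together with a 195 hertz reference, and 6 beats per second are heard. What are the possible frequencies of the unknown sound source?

189 Hz or 201 Hz

|f − 195| = 6, so f = 195 ± 6.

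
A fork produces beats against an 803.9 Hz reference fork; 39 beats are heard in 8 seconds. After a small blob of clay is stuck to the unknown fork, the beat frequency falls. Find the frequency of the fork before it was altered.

Beat frequency = 39/8 = 4.875 Hz.
|f − 803.9| = 4.875, so the fork was at either 799.025 Hz or 808.775 Hz.
Adding mass to a fork lowers its frequency; the adjustment lowers the fork's frequency.
The beat rate fell, so the adjustment moved the fork toward 803.9 Hz — it must have started above the reference.

808.775 Hz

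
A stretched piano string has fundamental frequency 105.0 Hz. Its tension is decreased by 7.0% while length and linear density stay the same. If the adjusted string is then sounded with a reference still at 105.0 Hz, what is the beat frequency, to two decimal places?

For a string, f ∝ √T, so the new frequency is 105.0·√0.930 = 101.2583 Hz.
f_beat = |101.2583 − 105.0| = 3.74 Hz.

3.74 Hz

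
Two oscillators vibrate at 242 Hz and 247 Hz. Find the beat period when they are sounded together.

f_beat = |242 − 247| = 5 Hz.
Beat period T = 1 / f_beat = 1 / 5 s.

0.200 s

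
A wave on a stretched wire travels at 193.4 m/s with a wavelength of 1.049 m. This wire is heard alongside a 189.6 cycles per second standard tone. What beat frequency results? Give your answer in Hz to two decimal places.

Source frequency f = v/λ = 193.4/1.049 = 184.3661 Hz.
f_beat = |184.3661 − 189.6| = 5.23 Hz.

5.23 Hz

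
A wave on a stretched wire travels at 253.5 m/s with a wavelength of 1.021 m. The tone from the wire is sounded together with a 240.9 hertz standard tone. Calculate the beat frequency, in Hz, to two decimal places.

7.39 Hz

Source frequency f = v/λ = 253.5/1.021 = 248.2860 Hz.
f_beat = |248.2860 − 240.9| = 7.39 Hz.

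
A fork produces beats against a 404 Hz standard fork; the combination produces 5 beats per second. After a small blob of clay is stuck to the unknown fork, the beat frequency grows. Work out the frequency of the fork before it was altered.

|f − 404| = 5, so the fork was at either 399 Hz or 409 Hz.
Adding mass to a fork lowers its frequency; the adjustment lowers the fork's frequency.
The beat rate rose, so the adjustment moved the fork further from 404 Hz — it was already below the reference.

399 Hz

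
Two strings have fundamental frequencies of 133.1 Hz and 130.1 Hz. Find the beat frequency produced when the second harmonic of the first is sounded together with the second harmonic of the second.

Second harmonic of the first: 2·133.1 = 266.2 Hz.
Second harmonic of the second: 2·130.1 = 260.2 Hz.
f_beat = |266.2 − 260.2| = 6.0 Hz.

6.0 Hz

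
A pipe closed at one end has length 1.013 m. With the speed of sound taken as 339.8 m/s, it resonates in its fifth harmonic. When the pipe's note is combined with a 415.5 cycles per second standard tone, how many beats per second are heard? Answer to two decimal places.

3.80 Hz

Closed pipe (odd harmonics): f_n = n·v/(4L) = 5·339.8/(4·1.013) = 419.2991 Hz.
f_beat = |419.2991 − 415.5| = 3.80 Hz.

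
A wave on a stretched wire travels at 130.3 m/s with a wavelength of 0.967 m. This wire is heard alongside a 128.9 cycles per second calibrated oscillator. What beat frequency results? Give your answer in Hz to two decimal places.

Source frequency f = v/λ = 130.3/0.967 = 134.7466 Hz.
f_beat = |134.7466 − 128.9| = 5.85 Hz.

5.85 Hz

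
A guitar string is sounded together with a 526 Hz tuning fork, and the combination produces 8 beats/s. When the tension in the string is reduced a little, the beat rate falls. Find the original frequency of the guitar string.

534 Hz

|f − 526| = 8, so the guitar string was at either 518 Hz or 534 Hz.
Lower tension means lower frequency; the adjustment lowers the guitar string's frequency.
The beat rate fell, so the adjustment moved the guitar string toward 526 Hz — it must have started above the reference.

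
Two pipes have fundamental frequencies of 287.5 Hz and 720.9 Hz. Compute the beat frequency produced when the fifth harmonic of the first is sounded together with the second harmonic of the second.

Fifth harmonic of the first: 5·287.5 = 1437.5 Hz.
Second harmonic of the second: 2·720.9 = 1441.8 Hz.
f_beat = |1437.5 − 1441.8| = 4.3 Hz.

4.3 Hz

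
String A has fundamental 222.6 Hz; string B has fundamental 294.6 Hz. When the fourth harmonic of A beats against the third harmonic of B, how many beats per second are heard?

Fourth harmonic of the first: 4·222.6 = 890.4 Hz.
Third harmonic of the second: 3·294.6 = 883.8 Hz.
f_beat = |890.4 − 883.8| = 6.6 Hz.

6.6 Hz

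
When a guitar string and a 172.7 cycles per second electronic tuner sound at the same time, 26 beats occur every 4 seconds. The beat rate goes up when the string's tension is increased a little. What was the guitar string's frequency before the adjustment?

Beat frequency = 26/4 = 6.5 Hz.
|f − 172.7| = 6.5, so the guitar string was at either 166.2 Hz or 179.2 Hz.
Higher tension means higher frequency; the adjustment raises the guitar string's frequency.
The beat rate rose, so the adjustment moved the guitar string further from 172.7 Hz — it was already above the reference.

179.2 Hz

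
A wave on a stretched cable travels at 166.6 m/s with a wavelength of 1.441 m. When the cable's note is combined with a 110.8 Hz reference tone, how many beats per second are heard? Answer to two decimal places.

4.81 Hz

Source frequency f = v/λ = 166.6/1.441 = 115.6142 Hz.
f_beat = |115.6142 − 110.8| = 4.81 Hz.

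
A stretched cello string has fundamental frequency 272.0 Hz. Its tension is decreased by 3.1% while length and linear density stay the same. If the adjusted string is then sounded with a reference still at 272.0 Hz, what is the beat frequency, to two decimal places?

For a string, f ∝ √T, so the new frequency is 272.0·√0.969 = 267.7508 Hz.
f_beat = |267.7508 − 272.0| = 4.25 Hz.

4.25 Hz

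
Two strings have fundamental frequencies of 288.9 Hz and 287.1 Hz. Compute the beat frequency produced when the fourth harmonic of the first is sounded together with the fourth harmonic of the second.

Fourth harmonic of the first: 4·288.9 = 1155.6 Hz.
Fourth harmonic of the second: 4·287.1 = 1148.4 Hz.
f_beat = |1155.6 − 1148.4| = 7.2 Hz.

7.2 Hz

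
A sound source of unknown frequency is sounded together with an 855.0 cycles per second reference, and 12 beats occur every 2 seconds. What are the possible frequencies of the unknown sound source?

Beat frequency = 12/2 = 6 Hz.
|f − 855.0| = 6, so f = 855.0 ± 6.

849 Hz or 861 Hz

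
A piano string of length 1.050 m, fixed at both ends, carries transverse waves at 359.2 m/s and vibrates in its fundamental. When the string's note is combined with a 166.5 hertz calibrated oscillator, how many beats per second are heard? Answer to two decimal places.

For a string fixed at both ends, f_n = n·v/(2L) = 1·359.2/(2·1.050) = 171.0476 Hz.
f_beat = |171.0476 − 166.5| = 4.55 Hz.

4.55 Hz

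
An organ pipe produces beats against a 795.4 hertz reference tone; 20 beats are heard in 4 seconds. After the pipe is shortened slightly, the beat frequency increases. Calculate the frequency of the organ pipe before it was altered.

800.4 Hz

Beat frequency = 20/4 = 5 Hz.
|f − 795.4| = 5, so the organ pipe was at either 790.4 Hz or 800.4 Hz.
A shorter pipe has a higher fundamental; the adjustment raises the organ pipe's frequency.
The beat rate rose, so the adjustment moved the organ pipe further from 795.4 Hz — it was already above the reference.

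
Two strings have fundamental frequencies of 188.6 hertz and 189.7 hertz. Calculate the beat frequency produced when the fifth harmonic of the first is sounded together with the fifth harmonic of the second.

Fifth harmonic of the first: 5·188.6 = 943.0 Hz.
Fifth harmonic of the second: 5·189.7 = 948.5 Hz.
f_beat = |943.0 − 948.5| = 5.5 Hz.

5.5 Hz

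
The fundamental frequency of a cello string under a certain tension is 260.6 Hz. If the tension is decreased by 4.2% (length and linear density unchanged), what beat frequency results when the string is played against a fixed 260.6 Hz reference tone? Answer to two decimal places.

5.53 Hz

For a string, f ∝ √T, so the new frequency is 260.6·√0.958 = 255.0687 Hz.
f_beat = |255.0687 − 260.6| = 5.53 Hz.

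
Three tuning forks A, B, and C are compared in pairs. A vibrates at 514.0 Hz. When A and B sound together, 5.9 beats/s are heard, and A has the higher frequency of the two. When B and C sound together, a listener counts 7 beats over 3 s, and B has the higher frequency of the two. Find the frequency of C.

B is below A, so f_B = 514.0 − 5.9 = 508.1 Hz.
B–C: Beat frequency = 7/3 = 2.3333 Hz.
C is below B, so f_C = 508.1 − 2.3333 = 505.7667 Hz.

505.7667 Hz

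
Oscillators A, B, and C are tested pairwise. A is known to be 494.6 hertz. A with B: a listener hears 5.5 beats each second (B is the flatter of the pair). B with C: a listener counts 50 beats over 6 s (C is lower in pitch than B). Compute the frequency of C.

480.7667 Hz

B is below A, so f_B = 494.6 − 5.5 = 489.1 Hz.
B–C: Beat frequency = 50/6 = 8.3333 Hz.
C is below B, so f_C = 489.1 − 8.3333 = 480.7667 Hz.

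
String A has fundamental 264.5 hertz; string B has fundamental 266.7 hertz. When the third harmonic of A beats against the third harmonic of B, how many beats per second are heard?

6.6 Hz

Third harmonic of the first: 3·264.5 = 793.5 Hz.
Third harmonic of the second: 3·266.7 = 800.1 Hz.
f_beat = |793.5 − 800.1| = 6.6 Hz.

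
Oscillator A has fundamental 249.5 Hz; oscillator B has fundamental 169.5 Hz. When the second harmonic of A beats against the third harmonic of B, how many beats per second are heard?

Second harmonic of the first: 2·249.5 = 499.0 Hz.
Third harmonic of the second: 3·169.5 = 508.5 Hz.
f_beat = |499.0 − 508.5| = 9.5 Hz.

9.5 Hz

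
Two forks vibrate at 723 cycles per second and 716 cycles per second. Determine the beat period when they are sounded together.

0.143 s

f_beat = |723 − 716| = 7 Hz.
Beat period T = 1 / f_beat = 1 / 7 s.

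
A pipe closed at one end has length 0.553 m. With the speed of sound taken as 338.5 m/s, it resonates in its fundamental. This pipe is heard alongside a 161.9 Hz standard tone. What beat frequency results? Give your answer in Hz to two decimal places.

8.87 Hz

Closed pipe (odd harmonics): f_n = n·v/(4L) = 1·338.5/(4·0.553) = 153.0289 Hz.
f_beat = |153.0289 − 161.9| = 8.87 Hz.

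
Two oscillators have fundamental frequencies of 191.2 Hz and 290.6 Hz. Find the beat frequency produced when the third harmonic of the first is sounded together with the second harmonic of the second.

Third harmonic of the first: 3·191.2 = 573.6 Hz.
Second harmonic of the second: 2·290.6 = 581.2 Hz.
f_beat = |573.6 − 581.2| = 7.6 Hz.

7.6 Hz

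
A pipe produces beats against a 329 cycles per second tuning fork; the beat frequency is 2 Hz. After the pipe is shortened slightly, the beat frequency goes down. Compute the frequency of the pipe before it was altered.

327 Hz

|f − 329| = 2, so the pipe was at either 327 Hz or 331 Hz.
A shorter pipe has a higher fundamental; the adjustment raises the pipe's frequency.
The beat rate fell, so the adjustment moved the pipe toward 329 Hz — it must have started below the reference.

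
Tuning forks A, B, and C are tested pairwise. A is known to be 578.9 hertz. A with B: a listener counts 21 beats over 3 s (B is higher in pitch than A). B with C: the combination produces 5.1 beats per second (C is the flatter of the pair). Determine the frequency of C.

A–B: Beat frequency = 21/3 = 7 Hz.
B is above A, so f_B = 578.9 + 7 = 585.9 Hz.
C is below B, so f_C = 585.9 − 5.1 = 580.8 Hz.

580.8 Hz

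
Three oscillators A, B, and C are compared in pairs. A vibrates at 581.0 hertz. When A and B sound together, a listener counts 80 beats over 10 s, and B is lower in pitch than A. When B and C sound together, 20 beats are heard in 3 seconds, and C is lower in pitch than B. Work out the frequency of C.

566.3333 Hz

A–B: Beat frequency = 80/10 = 8 Hz.
B is below A, so f_B = 581.0 − 8 = 573 Hz.
B–C: Beat frequency = 20/3 = 6.6667 Hz.
C is below B, so f_C = 573 − 6.6667 = 566.3333 Hz.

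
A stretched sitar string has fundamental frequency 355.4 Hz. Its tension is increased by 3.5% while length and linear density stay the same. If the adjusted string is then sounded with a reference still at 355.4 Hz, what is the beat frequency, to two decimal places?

For a string, f ∝ √T, so the new frequency is 355.4·√1.035 = 361.5660 Hz.
f_beat = |361.5660 − 355.4| = 6.17 Hz.

6.17 Hz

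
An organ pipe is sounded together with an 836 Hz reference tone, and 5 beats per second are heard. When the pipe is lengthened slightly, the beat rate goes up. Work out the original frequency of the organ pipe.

831 Hz

|f − 836| = 5, so the organ pipe was at either 831 Hz or 841 Hz.
A longer pipe has a lower fundamental; the adjustment lowers the organ pipe's frequency.
The beat rate rose, so the adjustment moved the organ pipe further from 836 Hz — it was already below the reference.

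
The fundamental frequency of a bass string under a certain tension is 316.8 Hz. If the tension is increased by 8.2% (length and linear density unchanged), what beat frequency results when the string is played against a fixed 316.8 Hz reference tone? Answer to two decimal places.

12.73 Hz

For a string, f ∝ √T, so the new frequency is 316.8·√1.082 = 329.5329 Hz.
f_beat = |329.5329 − 316.8| = 12.73 Hz.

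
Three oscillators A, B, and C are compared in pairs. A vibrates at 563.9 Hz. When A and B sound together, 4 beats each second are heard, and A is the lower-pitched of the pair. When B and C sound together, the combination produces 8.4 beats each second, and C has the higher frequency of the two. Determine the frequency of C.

576.3 Hz

B is above A, so f_B = 563.9 + 4 = 567.9 Hz.
C is above B, so f_C = 567.9 + 8.4 = 576.3 Hz.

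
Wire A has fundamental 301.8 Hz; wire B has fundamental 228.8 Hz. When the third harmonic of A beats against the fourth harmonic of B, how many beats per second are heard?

Third harmonic of the first: 3·301.8 = 905.4 Hz.
Fourth harmonic of the second: 4·228.8 = 915.2 Hz.
f_beat = |905.4 − 915.2| = 9.8 Hz.

9.8 Hz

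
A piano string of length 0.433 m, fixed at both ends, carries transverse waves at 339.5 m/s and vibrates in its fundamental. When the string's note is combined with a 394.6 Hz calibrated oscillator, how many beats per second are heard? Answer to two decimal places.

2.57 Hz

For a string fixed at both ends, f_n = n·v/(2L) = 1·339.5/(2·0.433) = 392.0323 Hz.
f_beat = |392.0323 − 394.6| = 2.57 Hz.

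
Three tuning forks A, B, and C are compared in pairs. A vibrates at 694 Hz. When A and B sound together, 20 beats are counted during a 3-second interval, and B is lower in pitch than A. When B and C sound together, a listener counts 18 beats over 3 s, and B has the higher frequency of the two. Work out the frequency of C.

681.3333 Hz

A–B: Beat frequency = 20/3 = 6.6667 Hz.
B is below A, so f_B = 694 − 6.6667 = 687.3333 Hz.
B–C: Beat frequency = 18/3 = 6 Hz.
C is below B, so f_C = 687.3333 − 6 = 681.3333 Hz.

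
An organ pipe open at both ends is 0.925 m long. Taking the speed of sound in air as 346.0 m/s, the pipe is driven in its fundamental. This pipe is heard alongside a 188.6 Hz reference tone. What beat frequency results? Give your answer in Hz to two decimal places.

1.57 Hz

Open pipe: f_n = n·v/(2L) = 1·346.0/(2·0.925) = 187.0270 Hz.
f_beat = |187.0270 − 188.6| = 1.57 Hz.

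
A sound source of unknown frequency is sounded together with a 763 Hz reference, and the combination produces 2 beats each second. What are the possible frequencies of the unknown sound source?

|f − 763| = 2, so f = 763 ± 2.

761 Hz or 765 Hz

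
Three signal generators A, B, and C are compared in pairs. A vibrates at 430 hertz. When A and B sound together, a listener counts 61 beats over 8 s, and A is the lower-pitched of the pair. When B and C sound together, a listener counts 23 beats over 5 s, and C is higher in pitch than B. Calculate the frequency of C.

442.225 Hz

A–B: Beat frequency = 61/8 = 7.625 Hz.
B is above A, so f_B = 430 + 7.625 = 437.625 Hz.
B–C: Beat frequency = 23/5 = 4.6 Hz.
C is above B, so f_C = 437.625 + 4.6 = 442.225 Hz.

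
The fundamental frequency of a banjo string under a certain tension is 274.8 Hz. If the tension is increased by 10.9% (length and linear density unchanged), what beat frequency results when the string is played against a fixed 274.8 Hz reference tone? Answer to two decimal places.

14.59 Hz

For a string, f ∝ √T, so the new frequency is 274.8·√1.109 = 289.3893 Hz.
f_beat = |289.3893 − 274.8| = 14.59 Hz.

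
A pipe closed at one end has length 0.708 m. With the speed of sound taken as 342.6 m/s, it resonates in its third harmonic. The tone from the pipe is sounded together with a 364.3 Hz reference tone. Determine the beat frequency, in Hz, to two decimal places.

Closed pipe (odd harmonics): f_n = n·v/(4L) = 3·342.6/(4·0.708) = 362.9237 Hz.
f_beat = |362.9237 − 364.3| = 1.38 Hz.

1.38 Hz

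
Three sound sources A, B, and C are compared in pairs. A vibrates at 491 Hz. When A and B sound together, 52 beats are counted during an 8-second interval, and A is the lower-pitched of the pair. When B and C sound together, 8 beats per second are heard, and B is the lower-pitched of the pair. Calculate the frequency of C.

A–B: Beat frequency = 52/8 = 6.5 Hz.
B is above A, so f_B = 491 + 6.5 = 497.5 Hz.
C is above B, so f_C = 497.5 + 8 = 505.5 Hz.

505.5 Hz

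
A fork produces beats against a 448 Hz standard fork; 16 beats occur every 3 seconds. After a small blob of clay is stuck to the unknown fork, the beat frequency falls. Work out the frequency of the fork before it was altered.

Beat frequency = 16/3 = 5.3333 Hz.
|f − 448| = 5.3333, so the fork was at either 442.6667 Hz or 453.3333 Hz.
Adding mass to a fork lowers its frequency; the adjustment lowers the fork's frequency.
The beat rate fell, so the adjustment moved the fork toward 448 Hz — it must have started above the reference.

453.3333 Hz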